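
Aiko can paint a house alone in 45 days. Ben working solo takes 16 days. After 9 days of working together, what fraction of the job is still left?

19/80

Combined rate: 1/45 + 1/16 = (16 + 45)/720 = 61/720 per day.
In 9 days they complete 9·61/720 = 61/80 of the job.
So 19/80 remains.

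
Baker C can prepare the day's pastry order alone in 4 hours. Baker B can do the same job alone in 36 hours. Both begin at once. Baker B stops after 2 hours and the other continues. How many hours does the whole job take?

34/9 hours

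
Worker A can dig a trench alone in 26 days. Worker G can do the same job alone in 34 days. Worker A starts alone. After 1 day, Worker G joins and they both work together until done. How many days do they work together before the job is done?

85/6 days

In the first 1 day Worker A alone does 1/26 of the job, leaving 25/26.
Once everyone is working, combined rate: 1/26 + 1/34 = (17 + 13)/442 = 30/442 = 15/221 per day.
Remaining 25/26 at 15/221 per day takes 85/6 days.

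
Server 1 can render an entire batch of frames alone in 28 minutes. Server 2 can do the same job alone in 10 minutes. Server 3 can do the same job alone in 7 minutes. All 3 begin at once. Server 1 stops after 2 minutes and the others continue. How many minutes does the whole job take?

In the first 2 minutes the combined rate is 39/140, so 39/70 of the job is done, leaving 31/70.
After Server 1 leaves the rate is 17/70 per minute; the remaining 31/70 takes 31/17 minutes.
Total = 2 + 31/17 = 65/17 minutes.

65/17 minutes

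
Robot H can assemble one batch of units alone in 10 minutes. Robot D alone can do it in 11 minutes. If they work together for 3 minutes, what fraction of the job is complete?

63/110

Combined rate: 1/10 + 1/11 = (11 + 10)/110 = 21/110 per minute.
In 3 minutes they complete 3·21/110 = 63/110 of the job.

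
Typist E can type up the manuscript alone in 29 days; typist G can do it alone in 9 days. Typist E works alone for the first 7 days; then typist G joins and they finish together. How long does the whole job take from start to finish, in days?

In 7 days typist E does 7/29 of the job, leaving 22/29.
Typist E and typist G together work at 38/261 per day, so finishing takes 22/29 ÷ 38/261 = 99/19 days.
Total time = 7 + 99/19 = 232/19 days.

232/19 days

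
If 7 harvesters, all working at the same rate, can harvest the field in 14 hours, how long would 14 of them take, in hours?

7 hours

Total work is 7·14 = 98 harvester-hours.
With 14 harvesters: 98/14 = 7 hours.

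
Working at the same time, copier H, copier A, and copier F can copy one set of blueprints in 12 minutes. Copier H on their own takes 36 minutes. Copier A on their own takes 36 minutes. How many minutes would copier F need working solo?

36 minutes

Combined rate is 1/12 per minute.
Known contribution: 1/36 + 1/36 = (1 + 1)/36 = 2/36 = 1/18 per minute.
So copier F's rate is 1/12 − 1/18 = 1/36, meaning 36 minutes alone.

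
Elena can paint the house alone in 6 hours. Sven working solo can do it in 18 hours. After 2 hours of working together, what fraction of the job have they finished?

Combined rate: 1/6 + 1/18 = (3 + 1)/18 = 4/18 = 2/9 per hour.
In 2 hours they complete 2·2/9 = 4/9 of the job.

4/9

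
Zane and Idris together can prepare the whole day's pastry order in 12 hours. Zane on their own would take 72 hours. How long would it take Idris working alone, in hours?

Combined rate is 1/12 per hour.
Known contribution: 1/72 per hour.
So Idris's rate is 1/12 − 1/72 = 5/72, meaning 72/5 hours alone.

72/5 hours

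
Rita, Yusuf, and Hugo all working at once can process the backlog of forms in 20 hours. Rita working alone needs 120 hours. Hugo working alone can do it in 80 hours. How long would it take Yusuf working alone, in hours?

240/7 hours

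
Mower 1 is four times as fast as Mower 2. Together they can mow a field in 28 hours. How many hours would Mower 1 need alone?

35 hours

Let Mower 2's rate be r; then Mower 1's rate is 4r, so together (4 + 1)r = 5r = 1/28.
Thus r = 1/140 per hour.
Mower 2 alone: 140 hours; Mower 1 alone: 35 hours.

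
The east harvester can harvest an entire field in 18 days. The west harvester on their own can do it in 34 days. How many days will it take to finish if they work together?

153/13 days

Combined rate: 1/18 + 1/34 = (17 + 9)/306 = 26/306 = 13/153 per day.
Time = 1 ÷ (13/153) = 153/13 days.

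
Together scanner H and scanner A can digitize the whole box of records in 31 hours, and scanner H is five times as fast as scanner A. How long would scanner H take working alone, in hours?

Let scanner A's rate be r; then scanner H's rate is 5r, so together (5 + 1)r = 6r = 1/31.
Thus r = 1/186 per hour.
Scanner A alone: 186 hours; scanner H alone: 186/5 hours.

186/5 hours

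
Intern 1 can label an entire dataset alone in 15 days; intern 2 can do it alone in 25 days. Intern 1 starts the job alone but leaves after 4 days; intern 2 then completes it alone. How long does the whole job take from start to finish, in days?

67/3 days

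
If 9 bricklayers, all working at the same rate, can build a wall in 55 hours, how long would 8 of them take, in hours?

Total work is 9·55 = 495 bricklayer-hours.
With 8 bricklayers: 495/8 hours.

495/8 hours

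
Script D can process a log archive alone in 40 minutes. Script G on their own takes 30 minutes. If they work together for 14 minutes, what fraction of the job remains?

Combined rate: 1/40 + 1/30 = (3 + 4)/120 = 7/120 per minute.
In 14 minutes they complete 14·7/120 = 49/60 of the job.
So 11/60 remains.

11/60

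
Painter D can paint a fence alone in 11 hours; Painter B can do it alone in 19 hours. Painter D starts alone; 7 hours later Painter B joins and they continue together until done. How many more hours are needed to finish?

38/15 hours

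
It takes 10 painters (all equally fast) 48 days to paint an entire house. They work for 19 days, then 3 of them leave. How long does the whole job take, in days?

423/7 days

One painter does 1/480 of the job per day.
After 19 days with 10 painters, 19/48 is done (29/48 left).
With 7 painters the rate is 7/480, so the rest takes 29/48 ÷ 7/480 = 290/7 days.
Total = 19 + 290/7 = 423/7 days.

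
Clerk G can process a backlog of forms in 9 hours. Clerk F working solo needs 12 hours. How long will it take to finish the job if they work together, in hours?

With two workers the combined time is the product over the sum: 9·12/(9+12) = 108/21 = 36/7 hours.

36/7 hours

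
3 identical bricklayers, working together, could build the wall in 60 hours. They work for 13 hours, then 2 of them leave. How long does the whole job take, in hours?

154 hours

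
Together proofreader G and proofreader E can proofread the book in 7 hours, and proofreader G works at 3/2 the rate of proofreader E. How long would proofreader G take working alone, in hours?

35/3 hours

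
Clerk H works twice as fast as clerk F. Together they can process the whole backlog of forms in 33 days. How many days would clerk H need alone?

99/2 days

Let clerk F's rate be r; then clerk H's rate is 2r, so together (2 + 1)r = 3r = 1/33.
Thus r = 1/99 per day.
Clerk F alone: 99 days; clerk H alone: 99/2 days.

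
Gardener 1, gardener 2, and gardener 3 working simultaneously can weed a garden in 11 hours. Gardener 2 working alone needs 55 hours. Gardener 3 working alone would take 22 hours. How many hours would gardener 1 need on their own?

110/3 hours

Combined rate is 1/11 per hour.
Known contribution: 1/55 + 1/22 = (2 + 5)/110 = 7/110 per hour.
So gardener 1's rate is 1/11 − 7/110 = 3/110, meaning 110/3 hours alone.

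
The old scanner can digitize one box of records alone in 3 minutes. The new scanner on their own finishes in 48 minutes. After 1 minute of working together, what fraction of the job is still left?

Combined rate: 1/3 + 1/48 = (16 + 1)/48 = 17/48 per minute.
In 1 minute they complete 1·17/48 = 17/48 of the job.
So 31/48 remains.

31/48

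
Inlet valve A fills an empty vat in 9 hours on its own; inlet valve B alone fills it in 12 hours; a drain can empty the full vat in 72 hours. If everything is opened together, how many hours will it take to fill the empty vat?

Net rate = 1/9 + 1/12 − 1/72 = (8 + 6 − 1)/72 = 13/72 per hour.
Filling time = 1 ÷ (13/72) = 72/13 hours.

72/13 hours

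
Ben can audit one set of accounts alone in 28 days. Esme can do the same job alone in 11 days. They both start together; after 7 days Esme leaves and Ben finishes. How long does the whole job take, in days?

112/11 days

In the first 7 days the combined rate is 39/308, so 39/44 of the job is done, leaving 5/44.
After Esme leaves the rate is 1/28 per day; the remaining 5/44 takes 35/11 days.
Total = 7 + 35/11 = 112/11 days.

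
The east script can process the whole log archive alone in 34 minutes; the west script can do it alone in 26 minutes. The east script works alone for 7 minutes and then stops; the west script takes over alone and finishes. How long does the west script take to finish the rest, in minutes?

In 7 minutes the east script does 7/34 of the job, leaving 27/34.
The west script works at 1/26 per minute, so finishing takes 27/34 ÷ 1/26 = 351/17 minutes.

351/17 minutes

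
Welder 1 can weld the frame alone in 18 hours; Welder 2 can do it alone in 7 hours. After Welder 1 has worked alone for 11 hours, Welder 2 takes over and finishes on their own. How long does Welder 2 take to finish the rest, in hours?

In 11 hours Welder 1 does 11/18 of the job, leaving 7/18.
Welder 2 works at 1/7 per hour, so finishing takes 7/18 ÷ 1/7 = 49/18 hours.

49/18 hours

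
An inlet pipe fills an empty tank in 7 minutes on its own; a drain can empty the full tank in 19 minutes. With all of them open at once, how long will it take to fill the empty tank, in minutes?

133/12 minutes

Net rate = 1/7 − 1/19 = (19 − 7)/133 = 12/133 per minute.
Filling time = 1 ÷ (12/133) = 133/12 minutes.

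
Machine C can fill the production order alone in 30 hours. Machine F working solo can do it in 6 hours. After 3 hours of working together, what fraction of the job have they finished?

Combined rate: 1/30 + 1/6 = (1 + 5)/30 = 6/30 = 1/5 per hour.
In 3 hours they complete 3·1/5 = 3/5 of the job.

3/5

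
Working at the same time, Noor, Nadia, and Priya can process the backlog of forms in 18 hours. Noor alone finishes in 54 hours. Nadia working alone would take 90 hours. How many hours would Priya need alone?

270/7 hours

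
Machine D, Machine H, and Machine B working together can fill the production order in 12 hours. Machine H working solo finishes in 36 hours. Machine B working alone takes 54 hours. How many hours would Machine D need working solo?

27 hours

Combined rate is 1/12 per hour.
Known contribution: 1/36 + 1/54 = (3 + 2)/108 = 5/108 per hour.
So Machine D's rate is 1/12 − 5/108 = 1/27, meaning 27 hours alone.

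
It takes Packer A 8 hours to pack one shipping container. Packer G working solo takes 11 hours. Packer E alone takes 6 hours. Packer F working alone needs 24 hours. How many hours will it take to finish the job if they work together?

33/14 hours

Combined rate: 1/8 + 1/11 + 1/6 + 1/24 = (33 + 24 + 44 + 11)/264 = 112/264 = 14/33 per hour.
Time = 1 ÷ (14/33) = 33/14 hours.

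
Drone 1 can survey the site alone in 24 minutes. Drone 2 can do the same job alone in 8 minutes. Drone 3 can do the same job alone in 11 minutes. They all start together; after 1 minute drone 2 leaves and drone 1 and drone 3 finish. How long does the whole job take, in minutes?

In the first 1 minute the combined rate is 17/66, so 17/66 of the job is done, leaving 49/66.
After drone 2 leaves the rate is 35/264 per minute; the remaining 49/66 takes 28/5 minutes.
Total = 1 + 28/5 = 33/5 minutes.

33/5 minutes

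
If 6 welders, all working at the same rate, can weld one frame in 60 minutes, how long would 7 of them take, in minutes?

360/7 minutes

Total work is 6·60 = 360 welder-minutes.
With 7 welders: 360/7 minutes.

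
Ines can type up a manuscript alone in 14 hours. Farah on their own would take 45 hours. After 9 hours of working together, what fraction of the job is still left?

11/70

Combined rate: 1/14 + 1/45 = (45 + 14)/630 = 59/630 per hour.
In 9 hours they complete 9·59/630 = 59/70 of the job.
So 11/70 remains.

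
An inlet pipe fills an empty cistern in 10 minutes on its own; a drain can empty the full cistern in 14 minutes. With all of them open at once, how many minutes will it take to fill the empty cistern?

35 minutes

Net rate = 1/10 − 1/14 = (7 − 5)/70 = 2/70 = 1/35 per minute.
Filling time = 1 ÷ (1/35) = 35 minutes.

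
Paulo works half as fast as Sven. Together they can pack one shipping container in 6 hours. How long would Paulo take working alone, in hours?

Let Sven's rate be r; then Paulo's rate is (1/2)r, so together (1/2 + 1)r = (3/2)r = 1/6.
Thus r = 1/9 per hour.
Sven alone: 9 hours; Paulo alone: 18 hours.

18 hours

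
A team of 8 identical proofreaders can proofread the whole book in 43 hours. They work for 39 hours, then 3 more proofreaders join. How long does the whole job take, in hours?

One proofreader does 1/344 of the job per hour.
After 39 hours with 8 proofreaders, 39/43 is done (4/43 left).
With 11 proofreaders the rate is 11/344, so the rest takes 4/43 ÷ 11/344 = 32/11 hours.
Total = 39 + 32/11 = 461/11 hours.

461/11 hours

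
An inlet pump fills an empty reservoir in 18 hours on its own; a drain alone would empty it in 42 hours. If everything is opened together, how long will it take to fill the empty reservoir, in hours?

Net rate = 1/18 − 1/42 = (7 − 3)/126 = 4/126 = 2/63 per hour.
Filling time = 1 ÷ (2/63) = 63/2 hours.

63/2 hours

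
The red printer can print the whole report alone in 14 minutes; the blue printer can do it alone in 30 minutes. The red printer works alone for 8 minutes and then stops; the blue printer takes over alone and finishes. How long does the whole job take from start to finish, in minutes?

146/7 minutes

In 8 minutes the red printer does 8/14 = 4/7 of the job, leaving 3/7.
The blue printer works at 1/30 per minute, so finishing takes 3/7 ÷ 1/30 = 90/7 minutes.
Total time = 8 + 90/7 = 146/7 minutes.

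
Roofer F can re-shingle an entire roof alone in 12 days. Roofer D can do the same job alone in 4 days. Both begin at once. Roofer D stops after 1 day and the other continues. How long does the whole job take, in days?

9 days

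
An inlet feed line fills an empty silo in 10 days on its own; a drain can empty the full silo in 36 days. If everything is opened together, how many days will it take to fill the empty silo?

Net rate = 1/10 − 1/36 = (18 − 5)/180 = 13/180 per day.
Filling time = 1 ÷ (13/180) = 180/13 days.

180/13 days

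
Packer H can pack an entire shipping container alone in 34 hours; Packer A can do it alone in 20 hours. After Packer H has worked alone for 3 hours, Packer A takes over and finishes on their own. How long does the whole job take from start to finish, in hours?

361/17 hours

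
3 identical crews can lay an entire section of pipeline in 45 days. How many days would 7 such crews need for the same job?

135/7 days

Total work is 3·45 = 135 crew-days.
With 7 crews: 135/7 days.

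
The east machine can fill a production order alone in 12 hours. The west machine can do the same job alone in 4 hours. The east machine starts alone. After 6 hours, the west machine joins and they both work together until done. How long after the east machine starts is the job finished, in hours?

In the first 6 hours the east machine alone does 6/12 = 1/2 of the job, leaving 1/2.
Once everyone is working, combined rate: 1/12 + 1/4 = (1 + 3)/12 = 4/12 = 1/3 per hour.
Remaining 1/2 at 1/3 per hour takes 3/2 hours.
Total from the start = 6 + 3/2 = 15/2 hours.

15/2 hours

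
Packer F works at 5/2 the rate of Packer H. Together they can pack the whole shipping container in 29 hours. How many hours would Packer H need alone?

203/2 hours

Let Packer H's rate be r; then Packer F's rate is (5/2)r, so together (5/2 + 1)r = (7/2)r = 1/29.
Thus r = 2/203 per hour.
Packer H alone: 203/2 hours; Packer F alone: 203/5 hours.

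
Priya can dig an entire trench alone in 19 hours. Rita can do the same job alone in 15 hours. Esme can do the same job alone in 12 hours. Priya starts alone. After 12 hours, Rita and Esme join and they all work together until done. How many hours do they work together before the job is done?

20/11 hours

In the first 12 hours Priya alone does 12/19 of the job, leaving 7/19.
Once everyone is working, combined rate: 1/19 + 1/15 + 1/12 = (60 + 76 + 95)/1140 = 231/1140 = 77/380 per hour.
Remaining 7/19 at 77/380 per hour takes 20/11 hours.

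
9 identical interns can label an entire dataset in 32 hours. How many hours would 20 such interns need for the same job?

Total work is 9·32 = 288 intern-hours.
With 20 interns: 288/20 = 72/5 hours.

72/5 hours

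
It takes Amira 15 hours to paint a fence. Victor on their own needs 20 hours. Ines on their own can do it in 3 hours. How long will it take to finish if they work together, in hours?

Combined rate: 1/15 + 1/20 + 1/3 = (4 + 3 + 20)/60 = 27/60 = 9/20 per hour.
Time = 1 ÷ (9/20) = 20/9 hours.

20/9 hours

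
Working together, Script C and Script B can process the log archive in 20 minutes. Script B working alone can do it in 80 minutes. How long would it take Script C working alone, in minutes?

80/3 minutes

Combined rate is 1/20 per minute.
Known contribution: 1/80 per minute.
So Script C's rate is 1/20 − 1/80 = 3/80, meaning 80/3 minutes alone.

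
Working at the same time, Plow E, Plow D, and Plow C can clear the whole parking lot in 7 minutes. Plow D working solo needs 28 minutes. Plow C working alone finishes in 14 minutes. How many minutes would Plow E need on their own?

28 minutes

Combined rate is 1/7 per minute.
Known contribution: 1/28 + 1/14 = (1 + 2)/28 = 3/28 per minute.
So Plow E's rate is 1/7 − 3/28 = 1/28, meaning 28 minutes alone.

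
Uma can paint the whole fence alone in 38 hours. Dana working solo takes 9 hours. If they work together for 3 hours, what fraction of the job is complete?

47/114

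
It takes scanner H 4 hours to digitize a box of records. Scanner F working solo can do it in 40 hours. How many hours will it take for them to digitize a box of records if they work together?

40/11 hours

Combined rate: 1/4 + 1/40 = (10 + 1)/40 = 11/40 per hour.
Time = 1 ÷ (11/40) = 40/11 hours.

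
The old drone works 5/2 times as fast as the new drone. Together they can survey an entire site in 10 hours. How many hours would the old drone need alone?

14 hours

Let the new drone's rate be r; then the old drone's rate is (5/2)r, so together (5/2 + 1)r = (7/2)r = 1/10.
Thus r = 1/35 per hour.
The new drone alone: 35 hours; the old drone alone: 14 hours.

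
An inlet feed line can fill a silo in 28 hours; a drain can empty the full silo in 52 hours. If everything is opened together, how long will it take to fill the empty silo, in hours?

182/3 hours

Net rate = 1/28 − 1/52 = (13 − 7)/364 = 6/364 = 3/182 per hour.
Filling time = 1 ÷ (3/182) = 182/3 hours.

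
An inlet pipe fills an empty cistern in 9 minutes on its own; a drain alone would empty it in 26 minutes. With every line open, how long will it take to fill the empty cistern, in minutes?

234/17 minutes

Net rate = 1/9 − 1/26 = (26 − 9)/234 = 17/234 per minute.
Filling time = 1 ÷ (17/234) = 234/17 minutes.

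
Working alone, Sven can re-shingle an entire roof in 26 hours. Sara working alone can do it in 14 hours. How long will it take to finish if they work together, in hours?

91/10 hours

With two workers the combined time is the product over the sum: 26·14/(26+14) = 364/40 = 91/10 hours.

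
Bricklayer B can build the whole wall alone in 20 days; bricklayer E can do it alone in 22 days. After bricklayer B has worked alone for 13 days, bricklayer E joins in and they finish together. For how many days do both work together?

11/3 days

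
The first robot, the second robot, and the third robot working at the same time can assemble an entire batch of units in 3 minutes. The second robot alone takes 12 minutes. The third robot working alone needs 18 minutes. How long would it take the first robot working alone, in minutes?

36/7 minutes

Combined rate is 1/3 per minute.
Known contribution: 1/12 + 1/18 = (3 + 2)/36 = 5/36 per minute.
So the first robot's rate is 1/3 − 5/36 = 7/36, meaning 36/7 minutes alone.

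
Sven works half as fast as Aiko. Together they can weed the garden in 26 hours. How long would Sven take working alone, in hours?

Let Aiko's rate be r; then Sven's rate is (1/2)r, so together (1/2 + 1)r = (3/2)r = 1/26.
Thus r = 1/39 per hour.
Aiko alone: 39 hours; Sven alone: 78 hours.

78 hours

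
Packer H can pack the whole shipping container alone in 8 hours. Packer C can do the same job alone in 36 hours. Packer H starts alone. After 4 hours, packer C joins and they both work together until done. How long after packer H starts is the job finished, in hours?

In the first 4 hours packer H alone does 4/8 = 1/2 of the job, leaving 1/2.
Once everyone is working, combined rate: 1/8 + 1/36 = (9 + 2)/72 = 11/72 per hour.
Remaining 1/2 at 11/72 per hour takes 36/11 hours.
Total from the start = 4 + 36/11 = 80/11 hours.

80/11 hours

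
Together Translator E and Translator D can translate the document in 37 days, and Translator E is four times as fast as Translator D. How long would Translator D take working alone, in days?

Let Translator D's rate be r; then Translator E's rate is 4r, so together (4 + 1)r = 5r = 1/37.
Thus r = 1/185 per day.
Translator D alone: 185 days; Translator E alone: 185/4 days.

185 days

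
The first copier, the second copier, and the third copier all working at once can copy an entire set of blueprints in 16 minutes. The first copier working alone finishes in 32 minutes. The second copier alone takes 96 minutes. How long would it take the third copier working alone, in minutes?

48 minutes

Combined rate is 1/16 per minute.
Known contribution: 1/32 + 1/96 = (3 + 1)/96 = 4/96 = 1/24 per minute.
So the third copier's rate is 1/16 − 1/24 = 1/48, meaning 48 minutes alone.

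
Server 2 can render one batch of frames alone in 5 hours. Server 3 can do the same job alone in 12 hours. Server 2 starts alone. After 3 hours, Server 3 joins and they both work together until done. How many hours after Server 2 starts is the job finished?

75/17 hours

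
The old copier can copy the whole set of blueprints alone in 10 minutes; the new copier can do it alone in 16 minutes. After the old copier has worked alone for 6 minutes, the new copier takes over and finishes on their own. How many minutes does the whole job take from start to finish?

62/5 minutes

In 6 minutes the old copier does 6/10 = 3/5 of the job, leaving 2/5.
The new copier works at 1/16 per minute, so finishing takes 2/5 ÷ 1/16 = 32/5 minutes.
Total time = 6 + 32/5 = 62/5 minutes.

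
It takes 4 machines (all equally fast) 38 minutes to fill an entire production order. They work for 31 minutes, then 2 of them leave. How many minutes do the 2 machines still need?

14 minutes

One machine does 1/152 of the job per minute.
After 31 minutes with 4 machines, 31/38 is done (7/38 left).
With 2 machines the rate is 2/152 = 1/76, so the rest takes 7/38 ÷ 1/76 = 14 minutes.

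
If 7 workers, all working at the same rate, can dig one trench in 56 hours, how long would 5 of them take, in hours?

Total work is 7·56 = 392 worker-hours.
With 5 workers: 392/5 hours.

392/5 hours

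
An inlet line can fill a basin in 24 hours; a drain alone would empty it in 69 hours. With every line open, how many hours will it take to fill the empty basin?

Net rate = 1/24 − 1/69 = (23 − 8)/552 = 15/552 = 5/184 per hour.
Filling time = 1 ÷ (5/184) = 184/5 hours.

184/5 hours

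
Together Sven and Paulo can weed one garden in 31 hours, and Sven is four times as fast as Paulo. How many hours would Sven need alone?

Let Paulo's rate be r; then Sven's rate is 4r, so together (4 + 1)r = 5r = 1/31.
Thus r = 1/155 per hour.
Paulo alone: 155 hours; Sven alone: 155/4 hours.

155/4 hours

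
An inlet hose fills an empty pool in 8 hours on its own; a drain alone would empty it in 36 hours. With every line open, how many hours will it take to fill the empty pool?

Net rate = 1/8 − 1/36 = (9 − 2)/72 = 7/72 per hour.
Filling time = 1 ÷ (7/72) = 72/7 hours.

72/7 hours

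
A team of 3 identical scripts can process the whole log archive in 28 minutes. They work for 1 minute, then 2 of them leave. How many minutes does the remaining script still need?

81 minutes

One script does 1/84 of the job per minute.
After 1 minute with 3 scripts, 1/28 is done (27/28 left).
With 1 script the rate is 1/84, so the rest takes 27/28 ÷ 1/84 = 81 minutes.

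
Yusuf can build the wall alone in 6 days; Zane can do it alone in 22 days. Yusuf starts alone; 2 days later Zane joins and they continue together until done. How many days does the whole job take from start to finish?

In 2 days Yusuf does 2/6 = 1/3 of the job, leaving 2/3.
Yusuf and Zane together work at 7/33 per day, so finishing takes 2/3 ÷ 7/33 = 22/7 days.
Total time = 2 + 22/7 = 36/7 days.

36/7 days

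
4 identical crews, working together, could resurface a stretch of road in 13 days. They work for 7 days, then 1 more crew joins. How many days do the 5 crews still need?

One crew does 1/52 of the job per day.
After 7 days with 4 crews, 7/13 is done (6/13 left).
With 5 crews the rate is 5/52, so the rest takes 6/13 ÷ 5/52 = 24/5 days.

24/5 days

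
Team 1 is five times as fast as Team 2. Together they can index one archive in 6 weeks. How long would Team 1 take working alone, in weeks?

36/5 weeks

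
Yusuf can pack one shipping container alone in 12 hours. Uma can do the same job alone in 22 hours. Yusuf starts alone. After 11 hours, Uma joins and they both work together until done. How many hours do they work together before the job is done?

11/17 hours

In the first 11 hours Yusuf alone does 11/12 of the job, leaving 1/12.
Once everyone is working, combined rate: 1/12 + 1/22 = (11 + 6)/132 = 17/132 per hour.
Remaining 1/12 at 17/132 per hour takes 11/17 hours.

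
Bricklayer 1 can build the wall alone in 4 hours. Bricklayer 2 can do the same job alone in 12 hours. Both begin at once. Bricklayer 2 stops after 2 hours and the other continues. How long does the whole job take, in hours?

10/3 hours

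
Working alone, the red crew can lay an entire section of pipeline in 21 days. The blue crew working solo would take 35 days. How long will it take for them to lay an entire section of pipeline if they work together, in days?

105/8 days

Combined rate: 1/21 + 1/35 = (5 + 3)/105 = 8/105 per day.
Time = 1 ÷ (8/105) = 105/8 days.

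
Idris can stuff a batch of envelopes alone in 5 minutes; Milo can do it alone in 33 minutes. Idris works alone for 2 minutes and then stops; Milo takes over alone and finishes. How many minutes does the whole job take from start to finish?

109/5 minutes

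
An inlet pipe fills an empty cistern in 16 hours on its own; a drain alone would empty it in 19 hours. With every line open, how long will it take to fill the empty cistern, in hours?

304/3 hours

Net rate = 1/16 − 1/19 = (19 − 16)/304 = 3/304 per hour.
Filling time = 1 ÷ (3/304) = 304/3 hours.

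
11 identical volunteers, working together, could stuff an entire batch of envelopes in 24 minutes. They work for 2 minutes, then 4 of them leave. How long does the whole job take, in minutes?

256/7 minutes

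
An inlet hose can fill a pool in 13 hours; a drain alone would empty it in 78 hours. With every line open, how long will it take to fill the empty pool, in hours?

78/5 hours

Net rate = 1/13 − 1/78 = (6 − 1)/78 = 5/78 per hour.
Filling time = 1 ÷ (5/78) = 78/5 hours.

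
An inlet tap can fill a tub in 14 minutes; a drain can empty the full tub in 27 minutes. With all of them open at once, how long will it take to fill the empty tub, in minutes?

378/13 minutes

Net rate = 1/14 − 1/27 = (27 − 14)/378 = 13/378 per minute.
Filling time = 1 ÷ (13/378) = 378/13 minutes.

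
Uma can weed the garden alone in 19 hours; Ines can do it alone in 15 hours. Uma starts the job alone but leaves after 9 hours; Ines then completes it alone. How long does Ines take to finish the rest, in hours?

In 9 hours Uma does 9/19 of the job, leaving 10/19.
Ines works at 1/15 per hour, so finishing takes 10/19 ÷ 1/15 = 150/19 hours.

150/19 hours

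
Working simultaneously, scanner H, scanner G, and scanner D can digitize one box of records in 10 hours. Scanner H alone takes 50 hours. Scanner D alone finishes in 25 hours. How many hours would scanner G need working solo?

Combined rate is 1/10 per hour.
Known contribution: 1/50 + 1/25 = (1 + 2)/50 = 3/50 per hour.
So scanner G's rate is 1/10 − 3/50 = 1/25, meaning 25 hours alone.

25 hours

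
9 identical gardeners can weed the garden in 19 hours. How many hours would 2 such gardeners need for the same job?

171/2 hours

Total work is 9·19 = 171 gardener-hours.
With 2 gardeners: 171/2 hours.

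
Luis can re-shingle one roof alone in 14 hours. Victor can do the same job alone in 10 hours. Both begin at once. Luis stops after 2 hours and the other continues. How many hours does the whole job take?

In the first 2 hours the combined rate is 6/35, so 12/35 of the job is done, leaving 23/35.
After Luis leaves the rate is 1/10 per hour; the remaining 23/35 takes 46/7 hours.
Total = 2 + 46/7 = 60/7 hours.

60/7 hours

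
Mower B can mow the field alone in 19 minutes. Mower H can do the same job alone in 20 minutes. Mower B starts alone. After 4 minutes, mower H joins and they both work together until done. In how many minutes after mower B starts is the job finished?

In the first 4 minutes mower B alone does 4/19 of the job, leaving 15/19.
Once everyone is working, combined rate: 1/19 + 1/20 = (20 + 19)/380 = 39/380 per minute.
Remaining 15/19 at 39/380 per minute takes 100/13 minutes.
Total from the start = 4 + 100/13 = 152/13 minutes.

152/13 minutes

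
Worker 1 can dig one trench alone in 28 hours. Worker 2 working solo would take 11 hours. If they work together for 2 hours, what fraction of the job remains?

115/154

Combined rate: 1/28 + 1/11 = (11 + 28)/308 = 39/308 per hour.
In 2 hours they complete 2·39/308 = 39/154 of the job.
So 115/154 remains.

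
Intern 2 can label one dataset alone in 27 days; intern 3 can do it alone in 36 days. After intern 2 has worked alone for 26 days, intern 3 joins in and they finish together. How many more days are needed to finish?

4/7 days

In 26 days intern 2 does 26/27 of the job, leaving 1/27.
Intern 2 and intern 3 together work at 7/108 per day, so finishing takes 1/27 ÷ 7/108 = 4/7 days.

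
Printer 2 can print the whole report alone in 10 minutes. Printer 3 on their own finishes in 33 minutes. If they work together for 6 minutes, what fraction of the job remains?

12/55

Combined rate: 1/10 + 1/33 = (33 + 10)/330 = 43/330 per minute.
In 6 minutes they complete 6·43/330 = 43/55 of the job.
So 12/55 remains.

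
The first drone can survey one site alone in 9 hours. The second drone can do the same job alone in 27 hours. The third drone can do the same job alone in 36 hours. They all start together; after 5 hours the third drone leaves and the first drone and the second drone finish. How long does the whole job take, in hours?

93/16 hours

In the first 5 hours the combined rate is 19/108, so 95/108 of the job is done, leaving 13/108.
After the third drone leaves the rate is 4/27 per hour; the remaining 13/108 takes 13/16 hours.
Total = 5 + 13/16 = 93/16 hours.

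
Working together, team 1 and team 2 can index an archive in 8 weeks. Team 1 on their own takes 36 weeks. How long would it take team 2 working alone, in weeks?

72/7 weeks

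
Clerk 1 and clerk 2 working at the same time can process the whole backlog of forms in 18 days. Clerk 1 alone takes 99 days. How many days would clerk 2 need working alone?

22 days

Combined rate is 1/18 per day.
Known contribution: 1/99 per day.
So clerk 2's rate is 1/18 − 1/99 = 1/22, meaning 22 days alone.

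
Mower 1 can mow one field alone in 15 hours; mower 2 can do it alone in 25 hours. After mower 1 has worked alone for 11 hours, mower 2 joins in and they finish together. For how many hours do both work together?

In 11 hours mower 1 does 11/15 of the job, leaving 4/15.
Mower 1 and mower 2 together work at 8/75 per hour, so finishing takes 4/15 ÷ 8/75 = 5/2 hours.

5/2 hours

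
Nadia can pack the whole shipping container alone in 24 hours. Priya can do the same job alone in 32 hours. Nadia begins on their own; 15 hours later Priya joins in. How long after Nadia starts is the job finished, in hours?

141/7 hours

In the first 15 hours Nadia alone does 15/24 = 5/8 of the job, leaving 3/8.
Once everyone is working, combined rate: 1/24 + 1/32 = (4 + 3)/96 = 7/96 per hour.
Remaining 3/8 at 7/96 per hour takes 36/7 hours.
Total from the start = 15 + 36/7 = 141/7 hours.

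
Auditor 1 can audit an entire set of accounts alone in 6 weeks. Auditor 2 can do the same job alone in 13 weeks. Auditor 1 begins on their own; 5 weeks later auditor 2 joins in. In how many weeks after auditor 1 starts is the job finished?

108/19 weeks

In the first 5 weeks auditor 1 alone does 5/6 of the job, leaving 1/6.
Once everyone is working, combined rate: 1/6 + 1/13 = (13 + 6)/78 = 19/78 per week.
Remaining 1/6 at 19/78 per week takes 13/19 weeks.
Total from the start = 5 + 13/19 = 108/19 weeks.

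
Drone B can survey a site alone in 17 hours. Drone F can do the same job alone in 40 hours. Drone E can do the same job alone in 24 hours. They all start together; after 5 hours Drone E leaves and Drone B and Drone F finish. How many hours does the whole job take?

In the first 5 hours the combined rate is 32/255, so 32/51 of the job is done, leaving 19/51.
After Drone E leaves the rate is 57/680 per hour; the remaining 19/51 takes 40/9 hours.
Total = 5 + 40/9 = 85/9 hours.

85/9 hours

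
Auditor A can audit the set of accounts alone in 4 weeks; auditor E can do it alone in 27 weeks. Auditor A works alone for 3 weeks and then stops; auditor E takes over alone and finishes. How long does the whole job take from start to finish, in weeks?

39/4 weeks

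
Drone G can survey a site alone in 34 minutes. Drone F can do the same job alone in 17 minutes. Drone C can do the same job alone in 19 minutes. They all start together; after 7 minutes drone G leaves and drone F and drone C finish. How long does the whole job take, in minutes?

57/8 minutes

In the first 7 minutes the combined rate is 91/646, so 637/646 of the job is done, leaving 9/646.
After drone G leaves the rate is 36/323 per minute; the remaining 9/646 takes 1/8 minutes.
Total = 7 + 1/8 = 57/8 minutes.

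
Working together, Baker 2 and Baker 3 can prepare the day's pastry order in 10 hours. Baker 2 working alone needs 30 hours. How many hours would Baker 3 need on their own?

15 hours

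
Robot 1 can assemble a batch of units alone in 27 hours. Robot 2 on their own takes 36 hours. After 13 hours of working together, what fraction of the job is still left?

Combined rate: 1/27 + 1/36 = (4 + 3)/108 = 7/108 per hour.
In 13 hours they complete 13·7/108 = 91/108 of the job.
So 17/108 remains.

17/108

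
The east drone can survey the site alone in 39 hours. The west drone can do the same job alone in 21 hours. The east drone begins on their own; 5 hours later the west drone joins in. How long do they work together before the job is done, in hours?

119/10 hours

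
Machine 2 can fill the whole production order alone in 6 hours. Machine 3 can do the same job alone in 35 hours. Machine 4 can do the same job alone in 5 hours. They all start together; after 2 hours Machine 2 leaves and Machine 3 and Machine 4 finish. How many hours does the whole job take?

35/12 hours

In the first 2 hours the combined rate is 83/210, so 83/105 of the job is done, leaving 22/105.
After Machine 2 leaves the rate is 8/35 per hour; the remaining 22/105 takes 11/12 hours.
Total = 2 + 11/12 = 35/12 hours.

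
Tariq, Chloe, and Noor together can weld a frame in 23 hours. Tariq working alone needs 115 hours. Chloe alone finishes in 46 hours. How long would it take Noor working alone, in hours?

230/3 hours

Combined rate is 1/23 per hour.
Known contribution: 1/115 + 1/46 = (2 + 5)/230 = 7/230 per hour.
So Noor's rate is 1/23 − 7/230 = 3/230, meaning 230/3 hours alone.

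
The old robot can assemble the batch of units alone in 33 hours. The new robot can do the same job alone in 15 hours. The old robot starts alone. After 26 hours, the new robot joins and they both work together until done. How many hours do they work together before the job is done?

35/16 hours

In the first 26 hours the old robot alone does 26/33 of the job, leaving 7/33.
Once everyone is working, combined rate: 1/33 + 1/15 = (5 + 11)/165 = 16/165 per hour.
Remaining 7/33 at 16/165 per hour takes 35/16 hours.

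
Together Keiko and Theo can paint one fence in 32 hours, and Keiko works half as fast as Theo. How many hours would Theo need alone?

48 hours

Let Theo's rate be r; then Keiko's rate is (1/2)r, so together (1/2 + 1)r = (3/2)r = 1/32.
Thus r = 1/48 per hour.
Theo alone: 48 hours; Keiko alone: 96 hours.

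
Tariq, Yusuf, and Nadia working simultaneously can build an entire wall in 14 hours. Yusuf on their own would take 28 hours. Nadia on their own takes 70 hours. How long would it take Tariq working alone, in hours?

Combined rate is 1/14 per hour.
Known contribution: 1/28 + 1/70 = (5 + 2)/140 = 7/140 = 1/20 per hour.
So Tariq's rate is 1/14 − 1/20 = 3/140, meaning 140/3 hours alone.

140/3 hours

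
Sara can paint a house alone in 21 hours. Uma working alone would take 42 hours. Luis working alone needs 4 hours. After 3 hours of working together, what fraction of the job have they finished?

Combined rate: 1/21 + 1/42 + 1/4 = (4 + 2 + 21)/84 = 27/84 = 9/28 per hour.
In 3 hours they complete 3·9/28 = 27/28 of the job.

27/28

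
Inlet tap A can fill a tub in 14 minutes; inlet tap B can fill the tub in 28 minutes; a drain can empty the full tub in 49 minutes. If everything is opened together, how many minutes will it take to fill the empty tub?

Net rate = 1/14 + 1/28 − 1/49 = (14 + 7 − 4)/196 = 17/196 per minute.
Filling time = 1 ÷ (17/196) = 196/17 minutes.

196/17 minutes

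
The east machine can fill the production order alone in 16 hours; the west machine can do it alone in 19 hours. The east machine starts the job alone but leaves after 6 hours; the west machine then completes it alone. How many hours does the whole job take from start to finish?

143/8 hours

In 6 hours the east machine does 6/16 = 3/8 of the job, leaving 5/8.
The west machine works at 1/19 per hour, so finishing takes 5/8 ÷ 1/19 = 95/8 hours.
Total time = 6 + 95/8 = 143/8 hours.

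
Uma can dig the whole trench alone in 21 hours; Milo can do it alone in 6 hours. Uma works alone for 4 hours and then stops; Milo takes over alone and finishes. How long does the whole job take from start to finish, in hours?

In 4 hours Uma does 4/21 of the job, leaving 17/21.
Milo works at 1/6 per hour, so finishing takes 17/21 ÷ 1/6 = 34/7 hours.
Total time = 4 + 34/7 = 62/7 hours.

62/7 hours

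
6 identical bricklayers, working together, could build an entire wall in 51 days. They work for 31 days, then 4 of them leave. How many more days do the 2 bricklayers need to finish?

60 days

One bricklayer does 1/306 of the job per day.
After 31 days with 6 bricklayers, 31/51 is done (20/51 left).
With 2 bricklayers the rate is 2/306 = 1/153, so the rest takes 20/51 ÷ 1/153 = 60 days.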